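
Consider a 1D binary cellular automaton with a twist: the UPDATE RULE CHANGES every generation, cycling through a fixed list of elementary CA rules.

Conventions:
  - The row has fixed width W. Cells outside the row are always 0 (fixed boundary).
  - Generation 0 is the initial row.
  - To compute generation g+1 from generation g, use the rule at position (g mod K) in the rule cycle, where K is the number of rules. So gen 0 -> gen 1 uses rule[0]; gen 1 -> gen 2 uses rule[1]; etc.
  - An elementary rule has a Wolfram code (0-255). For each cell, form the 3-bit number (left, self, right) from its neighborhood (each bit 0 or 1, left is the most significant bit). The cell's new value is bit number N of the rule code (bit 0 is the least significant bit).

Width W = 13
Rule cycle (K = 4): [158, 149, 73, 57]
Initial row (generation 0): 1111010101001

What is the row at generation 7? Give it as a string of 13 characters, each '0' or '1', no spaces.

Gen 0: 1111010101001
Gen 1 (rule 158): 1110010101111
Gen 2 (rule 149): 0101010100110
Gen 3 (rule 73): 0000000000110
Gen 4 (rule 57): 1111111110101
Gen 5 (rule 158): 1111111100101
Gen 6 (rule 149): 0111111010101
Gen 7 (rule 73): 0100001000000

Answer: 0100001000000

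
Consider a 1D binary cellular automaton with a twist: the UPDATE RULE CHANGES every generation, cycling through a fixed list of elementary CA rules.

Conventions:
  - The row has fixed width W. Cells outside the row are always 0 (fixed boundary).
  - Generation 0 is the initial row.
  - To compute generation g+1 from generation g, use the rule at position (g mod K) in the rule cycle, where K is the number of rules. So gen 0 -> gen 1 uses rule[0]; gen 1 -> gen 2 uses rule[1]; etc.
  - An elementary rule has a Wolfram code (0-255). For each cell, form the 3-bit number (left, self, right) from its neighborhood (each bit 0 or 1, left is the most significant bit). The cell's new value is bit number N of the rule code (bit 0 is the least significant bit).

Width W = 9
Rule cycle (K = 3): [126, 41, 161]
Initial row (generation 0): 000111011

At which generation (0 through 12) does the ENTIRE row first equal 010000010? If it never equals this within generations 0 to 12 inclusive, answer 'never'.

Gen 0: 000111011
Gen 1 (rule 126): 001101111
Gen 2 (rule 41): 101011000
Gen 3 (rule 161): 010100011
Gen 4 (rule 126): 111110111
Gen 5 (rule 41): 100001100
Gen 6 (rule 161): 001100001
Gen 7 (rule 126): 011110011
Gen 8 (rule 41): 010000010
Gen 9 (rule 161): 000111000
Gen 10 (rule 126): 001101100
Gen 11 (rule 41): 101011001
Gen 12 (rule 161): 010100000

Answer: 8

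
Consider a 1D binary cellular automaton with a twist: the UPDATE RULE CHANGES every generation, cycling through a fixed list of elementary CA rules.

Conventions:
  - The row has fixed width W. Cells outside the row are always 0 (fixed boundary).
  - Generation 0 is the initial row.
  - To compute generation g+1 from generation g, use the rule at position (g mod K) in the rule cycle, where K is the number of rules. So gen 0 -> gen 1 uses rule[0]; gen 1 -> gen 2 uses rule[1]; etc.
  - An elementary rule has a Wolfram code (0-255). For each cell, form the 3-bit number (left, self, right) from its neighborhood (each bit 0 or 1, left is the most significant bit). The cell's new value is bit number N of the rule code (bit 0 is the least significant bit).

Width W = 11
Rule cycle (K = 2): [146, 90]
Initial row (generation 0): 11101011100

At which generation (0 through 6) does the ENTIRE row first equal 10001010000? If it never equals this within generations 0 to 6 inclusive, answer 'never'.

Gen 0: 11101011100
Gen 1 (rule 146): 01000001010
Gen 2 (rule 90): 10100010001
Gen 3 (rule 146): 00010101010
Gen 4 (rule 90): 00100000001
Gen 5 (rule 146): 01010000010
Gen 6 (rule 90): 10001000101

Answer: never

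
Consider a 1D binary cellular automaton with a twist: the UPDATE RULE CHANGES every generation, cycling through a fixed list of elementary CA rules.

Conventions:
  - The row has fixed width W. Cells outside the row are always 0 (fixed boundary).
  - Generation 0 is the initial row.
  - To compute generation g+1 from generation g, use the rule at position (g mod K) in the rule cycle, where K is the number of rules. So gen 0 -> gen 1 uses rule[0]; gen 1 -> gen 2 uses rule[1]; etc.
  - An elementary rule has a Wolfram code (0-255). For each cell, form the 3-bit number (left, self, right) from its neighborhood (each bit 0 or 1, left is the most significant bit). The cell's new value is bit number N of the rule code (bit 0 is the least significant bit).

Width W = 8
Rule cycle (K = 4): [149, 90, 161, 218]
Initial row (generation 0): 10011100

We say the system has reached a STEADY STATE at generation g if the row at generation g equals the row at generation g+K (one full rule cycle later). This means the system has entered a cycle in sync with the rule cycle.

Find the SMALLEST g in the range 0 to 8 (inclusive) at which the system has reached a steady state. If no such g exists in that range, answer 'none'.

Gen 0: 10011100
Gen 1 (rule 149): 11001011
Gen 2 (rule 90): 11110011
Gen 3 (rule 161): 01100000
Gen 4 (rule 218): 11110000
Gen 5 (rule 149): 01101111
Gen 6 (rule 90): 11101001
Gen 7 (rule 161): 01010000
Gen 8 (rule 218): 10001000
Gen 9 (rule 149): 11101111
Gen 10 (rule 90): 10101001
Gen 11 (rule 161): 01010000
Gen 12 (rule 218): 10001000

Answer: 7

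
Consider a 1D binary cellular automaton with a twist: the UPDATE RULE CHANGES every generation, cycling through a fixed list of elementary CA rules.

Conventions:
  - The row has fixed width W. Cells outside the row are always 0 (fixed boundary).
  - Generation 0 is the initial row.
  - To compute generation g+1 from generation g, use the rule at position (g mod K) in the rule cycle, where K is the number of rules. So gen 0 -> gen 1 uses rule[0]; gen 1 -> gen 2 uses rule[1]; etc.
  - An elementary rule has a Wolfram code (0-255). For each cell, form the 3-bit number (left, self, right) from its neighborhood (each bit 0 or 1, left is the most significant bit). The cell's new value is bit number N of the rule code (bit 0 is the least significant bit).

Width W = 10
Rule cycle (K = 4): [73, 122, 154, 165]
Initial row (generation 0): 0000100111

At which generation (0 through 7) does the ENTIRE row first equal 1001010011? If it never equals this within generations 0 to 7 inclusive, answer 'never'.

Answer: never

Derivation:
Gen 0: 0000100111
Gen 1 (rule 73): 1110000101
Gen 2 (rule 122): 1011001010
Gen 3 (rule 154): 0010110001
Gen 4 (rule 165): 1011000101
Gen 5 (rule 73): 0011010000
Gen 6 (rule 122): 0111101000
Gen 7 (rule 154): 1111000100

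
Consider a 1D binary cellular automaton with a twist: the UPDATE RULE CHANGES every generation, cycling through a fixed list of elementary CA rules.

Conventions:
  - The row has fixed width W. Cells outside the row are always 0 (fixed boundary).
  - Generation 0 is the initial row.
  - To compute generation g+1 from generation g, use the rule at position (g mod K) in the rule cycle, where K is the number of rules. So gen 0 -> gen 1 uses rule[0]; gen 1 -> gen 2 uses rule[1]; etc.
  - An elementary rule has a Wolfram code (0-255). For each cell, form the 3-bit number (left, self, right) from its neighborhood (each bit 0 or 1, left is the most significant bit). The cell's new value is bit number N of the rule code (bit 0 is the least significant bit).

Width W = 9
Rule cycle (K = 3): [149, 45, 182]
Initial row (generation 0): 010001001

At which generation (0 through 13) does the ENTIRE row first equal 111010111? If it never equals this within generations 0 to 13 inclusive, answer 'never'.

Gen 0: 010001001
Gen 1 (rule 149): 011101101
Gen 2 (rule 45): 010011011
Gen 3 (rule 182): 111100100
Gen 4 (rule 149): 011010111
Gen 5 (rule 45): 010111100
Gen 6 (rule 182): 111011010
Gen 7 (rule 149): 010000011
Gen 8 (rule 45): 010111010
Gen 9 (rule 182): 111010111
Gen 10 (rule 149): 010010010
Gen 11 (rule 45): 010010010
Gen 12 (rule 182): 111111111
Gen 13 (rule 149): 011111110

Answer: 9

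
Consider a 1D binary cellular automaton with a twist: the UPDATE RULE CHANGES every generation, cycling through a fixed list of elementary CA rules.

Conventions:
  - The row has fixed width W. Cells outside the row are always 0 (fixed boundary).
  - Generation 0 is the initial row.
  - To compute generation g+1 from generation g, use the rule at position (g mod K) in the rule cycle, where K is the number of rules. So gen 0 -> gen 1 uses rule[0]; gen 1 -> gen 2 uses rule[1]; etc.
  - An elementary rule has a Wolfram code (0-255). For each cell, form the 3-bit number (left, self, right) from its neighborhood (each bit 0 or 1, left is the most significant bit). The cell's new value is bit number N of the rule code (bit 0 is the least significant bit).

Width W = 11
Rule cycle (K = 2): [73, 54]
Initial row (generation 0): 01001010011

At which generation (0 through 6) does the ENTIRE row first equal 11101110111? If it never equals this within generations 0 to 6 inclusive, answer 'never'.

Answer: never

Derivation:
Gen 0: 01001010011
Gen 1 (rule 73): 00000000011
Gen 2 (rule 54): 00000000100
Gen 3 (rule 73): 11111110001
Gen 4 (rule 54): 00000001011
Gen 5 (rule 73): 11111100011
Gen 6 (rule 54): 00000010100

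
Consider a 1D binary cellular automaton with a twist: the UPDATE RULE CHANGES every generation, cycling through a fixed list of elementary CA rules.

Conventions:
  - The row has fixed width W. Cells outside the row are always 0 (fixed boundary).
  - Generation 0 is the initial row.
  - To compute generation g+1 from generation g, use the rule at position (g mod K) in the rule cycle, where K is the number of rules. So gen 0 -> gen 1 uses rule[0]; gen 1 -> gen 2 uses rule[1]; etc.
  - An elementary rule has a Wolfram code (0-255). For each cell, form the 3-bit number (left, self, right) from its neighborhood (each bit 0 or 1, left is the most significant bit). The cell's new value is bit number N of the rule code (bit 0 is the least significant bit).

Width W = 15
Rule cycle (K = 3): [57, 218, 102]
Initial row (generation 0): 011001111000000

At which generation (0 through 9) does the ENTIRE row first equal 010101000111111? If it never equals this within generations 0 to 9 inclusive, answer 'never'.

Gen 0: 011001111000000
Gen 1 (rule 57): 010101000111111
Gen 2 (rule 218): 100000101111111
Gen 3 (rule 102): 100001110000001
Gen 4 (rule 57): 011101001111100
Gen 5 (rule 218): 111100111111110
Gen 6 (rule 102): 000101000000010
Gen 7 (rule 57): 110010111111001
Gen 8 (rule 218): 111100111111110
Gen 9 (rule 102): 000101000000010

Answer: 1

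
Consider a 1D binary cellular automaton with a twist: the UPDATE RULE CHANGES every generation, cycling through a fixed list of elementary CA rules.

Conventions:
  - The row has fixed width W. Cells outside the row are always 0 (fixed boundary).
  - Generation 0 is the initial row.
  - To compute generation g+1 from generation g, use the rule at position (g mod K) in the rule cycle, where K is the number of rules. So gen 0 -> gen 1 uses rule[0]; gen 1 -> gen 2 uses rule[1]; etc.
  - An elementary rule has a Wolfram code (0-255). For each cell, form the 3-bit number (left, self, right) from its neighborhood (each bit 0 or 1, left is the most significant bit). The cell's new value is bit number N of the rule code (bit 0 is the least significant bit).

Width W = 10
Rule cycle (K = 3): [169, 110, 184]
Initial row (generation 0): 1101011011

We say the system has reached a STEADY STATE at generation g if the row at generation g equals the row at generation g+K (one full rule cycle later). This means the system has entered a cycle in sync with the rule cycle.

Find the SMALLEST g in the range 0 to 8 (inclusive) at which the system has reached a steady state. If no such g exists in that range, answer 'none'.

Answer: none

Derivation:
Gen 0: 1101011011
Gen 1 (rule 169): 1010110110
Gen 2 (rule 110): 1111111110
Gen 3 (rule 184): 1111111101
Gen 4 (rule 169): 1111111010
Gen 5 (rule 110): 1000001110
Gen 6 (rule 184): 0100001101
Gen 7 (rule 169): 0001101010
Gen 8 (rule 110): 0011111110
Gen 9 (rule 184): 0011111101
Gen 10 (rule 169): 1011111010
Gen 11 (rule 110): 1110001110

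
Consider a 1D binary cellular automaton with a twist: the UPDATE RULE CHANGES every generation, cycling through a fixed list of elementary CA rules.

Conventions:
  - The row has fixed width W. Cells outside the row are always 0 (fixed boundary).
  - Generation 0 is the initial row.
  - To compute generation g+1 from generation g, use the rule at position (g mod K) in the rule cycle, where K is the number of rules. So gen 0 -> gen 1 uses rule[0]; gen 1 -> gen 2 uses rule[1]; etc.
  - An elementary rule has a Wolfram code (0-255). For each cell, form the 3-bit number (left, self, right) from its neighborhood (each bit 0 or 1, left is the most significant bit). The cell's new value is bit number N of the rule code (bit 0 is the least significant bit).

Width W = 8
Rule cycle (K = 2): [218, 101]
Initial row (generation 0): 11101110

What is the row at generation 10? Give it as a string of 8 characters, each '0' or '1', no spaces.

Gen 0: 11101110
Gen 1 (rule 218): 11101111
Gen 2 (rule 101): 00110001
Gen 3 (rule 218): 01111010
Gen 4 (rule 101): 00001110
Gen 5 (rule 218): 00011111
Gen 6 (rule 101): 11000001
Gen 7 (rule 218): 11100010
Gen 8 (rule 101): 00101010
Gen 9 (rule 218): 01000001
Gen 10 (rule 101): 01011101

Answer: 01011101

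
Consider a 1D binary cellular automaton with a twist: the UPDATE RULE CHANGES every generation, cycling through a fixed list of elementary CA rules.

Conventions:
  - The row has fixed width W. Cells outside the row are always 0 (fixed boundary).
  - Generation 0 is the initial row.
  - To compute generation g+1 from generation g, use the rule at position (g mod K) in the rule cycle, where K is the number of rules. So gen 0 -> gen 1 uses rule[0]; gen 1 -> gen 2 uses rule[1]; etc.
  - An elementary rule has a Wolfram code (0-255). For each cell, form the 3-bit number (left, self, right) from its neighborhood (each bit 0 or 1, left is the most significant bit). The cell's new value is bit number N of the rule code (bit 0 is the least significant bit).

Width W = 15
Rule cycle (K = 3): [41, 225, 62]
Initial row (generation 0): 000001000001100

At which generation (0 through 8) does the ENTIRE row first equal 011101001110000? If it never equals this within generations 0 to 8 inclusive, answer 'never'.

Gen 0: 000001000001100
Gen 1 (rule 41): 111100011101001
Gen 2 (rule 225): 011101001110000
Gen 3 (rule 62): 110011111001000
Gen 4 (rule 41): 100010000000011
Gen 5 (rule 225): 001000111111001
Gen 6 (rule 62): 011101100000111
Gen 7 (rule 41): 010011001110100
Gen 8 (rule 225): 000001000111001

Answer: 2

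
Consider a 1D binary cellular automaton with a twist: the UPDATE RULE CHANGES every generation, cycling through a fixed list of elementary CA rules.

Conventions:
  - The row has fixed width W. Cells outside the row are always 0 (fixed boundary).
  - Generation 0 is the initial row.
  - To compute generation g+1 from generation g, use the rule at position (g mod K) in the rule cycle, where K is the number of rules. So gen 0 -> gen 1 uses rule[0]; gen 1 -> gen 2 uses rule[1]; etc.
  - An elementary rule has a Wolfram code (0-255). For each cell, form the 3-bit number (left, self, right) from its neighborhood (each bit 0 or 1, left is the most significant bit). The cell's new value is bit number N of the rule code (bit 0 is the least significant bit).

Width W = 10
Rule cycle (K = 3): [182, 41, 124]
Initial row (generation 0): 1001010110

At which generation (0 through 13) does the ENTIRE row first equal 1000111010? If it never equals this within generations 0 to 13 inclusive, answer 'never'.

Gen 0: 1001010110
Gen 1 (rule 182): 1111111001
Gen 2 (rule 41): 1000000000
Gen 3 (rule 124): 1100000000
Gen 4 (rule 182): 0010000000
Gen 5 (rule 41): 1000111111
Gen 6 (rule 124): 1100100001
Gen 7 (rule 182): 0011110011
Gen 8 (rule 41): 1010000010
Gen 9 (rule 124): 1111000011
Gen 10 (rule 182): 0110100100
Gen 11 (rule 41): 0101000001
Gen 12 (rule 124): 0111100001
Gen 13 (rule 182): 1011010011

Answer: never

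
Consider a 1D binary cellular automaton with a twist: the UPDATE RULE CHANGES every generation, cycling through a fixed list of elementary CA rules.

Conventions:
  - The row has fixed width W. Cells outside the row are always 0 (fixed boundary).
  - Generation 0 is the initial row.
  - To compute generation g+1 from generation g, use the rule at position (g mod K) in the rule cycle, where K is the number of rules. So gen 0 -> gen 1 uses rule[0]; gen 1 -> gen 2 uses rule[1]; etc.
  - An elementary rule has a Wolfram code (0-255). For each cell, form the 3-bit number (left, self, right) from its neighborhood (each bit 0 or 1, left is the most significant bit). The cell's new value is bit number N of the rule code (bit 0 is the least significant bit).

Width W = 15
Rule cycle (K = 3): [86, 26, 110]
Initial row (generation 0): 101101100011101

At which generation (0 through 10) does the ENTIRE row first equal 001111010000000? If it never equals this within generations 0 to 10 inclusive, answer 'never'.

Gen 0: 101101100011101
Gen 1 (rule 86): 100100110100101
Gen 2 (rule 26): 011011100011000
Gen 3 (rule 110): 111110100111000
Gen 4 (rule 86): 000010111001100
Gen 5 (rule 26): 000100100111010
Gen 6 (rule 110): 001101101101110
Gen 7 (rule 86): 010100100100011
Gen 8 (rule 26): 100011011010110
Gen 9 (rule 110): 100111111111110
Gen 10 (rule 86): 111000000000011

Answer: never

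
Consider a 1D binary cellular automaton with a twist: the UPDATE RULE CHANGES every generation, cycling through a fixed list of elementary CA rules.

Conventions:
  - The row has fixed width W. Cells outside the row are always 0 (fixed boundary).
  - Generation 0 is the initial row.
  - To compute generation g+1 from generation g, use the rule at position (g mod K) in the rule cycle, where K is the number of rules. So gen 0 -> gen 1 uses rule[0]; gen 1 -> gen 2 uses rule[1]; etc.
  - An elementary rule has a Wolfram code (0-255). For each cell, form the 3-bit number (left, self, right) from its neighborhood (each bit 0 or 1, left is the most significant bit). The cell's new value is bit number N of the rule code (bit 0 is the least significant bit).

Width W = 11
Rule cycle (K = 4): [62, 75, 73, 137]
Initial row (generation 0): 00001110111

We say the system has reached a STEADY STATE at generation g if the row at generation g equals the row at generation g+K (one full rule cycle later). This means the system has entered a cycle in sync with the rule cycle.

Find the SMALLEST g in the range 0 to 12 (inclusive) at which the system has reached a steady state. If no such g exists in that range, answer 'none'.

Answer: none

Derivation:
Gen 0: 00001110111
Gen 1 (rule 62): 00011001100
Gen 2 (rule 75): 11111011101
Gen 3 (rule 73): 10001010100
Gen 4 (rule 137): 00100000001
Gen 5 (rule 62): 01110000011
Gen 6 (rule 75): 11010111111
Gen 7 (rule 73): 11000100001
Gen 8 (rule 137): 10010001100
Gen 9 (rule 62): 11111011010
Gen 10 (rule 75): 10001011000
Gen 11 (rule 73): 00100011011
Gen 12 (rule 137): 10001010010
Gen 13 (rule 62): 11011111111
Gen 14 (rule 75): 11010000001
Gen 15 (rule 73): 11000111100
Gen 16 (rule 137): 10010111001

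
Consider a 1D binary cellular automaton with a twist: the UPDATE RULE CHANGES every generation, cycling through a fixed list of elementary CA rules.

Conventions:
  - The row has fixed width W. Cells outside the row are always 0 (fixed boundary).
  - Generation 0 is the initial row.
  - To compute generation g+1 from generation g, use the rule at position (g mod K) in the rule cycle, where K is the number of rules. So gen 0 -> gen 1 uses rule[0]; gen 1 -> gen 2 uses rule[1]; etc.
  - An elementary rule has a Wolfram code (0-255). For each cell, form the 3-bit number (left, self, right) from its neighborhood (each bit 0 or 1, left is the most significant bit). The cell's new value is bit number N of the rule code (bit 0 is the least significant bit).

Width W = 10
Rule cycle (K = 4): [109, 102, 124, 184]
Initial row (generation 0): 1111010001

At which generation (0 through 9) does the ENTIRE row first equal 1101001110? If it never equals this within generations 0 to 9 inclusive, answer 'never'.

Answer: 8

Derivation:
Gen 0: 1111010001
Gen 1 (rule 109): 1001110101
Gen 2 (rule 102): 1010011111
Gen 3 (rule 124): 1111010001
Gen 4 (rule 184): 1110101000
Gen 5 (rule 109): 1011111011
Gen 6 (rule 102): 1100001101
Gen 7 (rule 124): 1110001111
Gen 8 (rule 184): 1101001110
Gen 9 (rule 109): 1111001010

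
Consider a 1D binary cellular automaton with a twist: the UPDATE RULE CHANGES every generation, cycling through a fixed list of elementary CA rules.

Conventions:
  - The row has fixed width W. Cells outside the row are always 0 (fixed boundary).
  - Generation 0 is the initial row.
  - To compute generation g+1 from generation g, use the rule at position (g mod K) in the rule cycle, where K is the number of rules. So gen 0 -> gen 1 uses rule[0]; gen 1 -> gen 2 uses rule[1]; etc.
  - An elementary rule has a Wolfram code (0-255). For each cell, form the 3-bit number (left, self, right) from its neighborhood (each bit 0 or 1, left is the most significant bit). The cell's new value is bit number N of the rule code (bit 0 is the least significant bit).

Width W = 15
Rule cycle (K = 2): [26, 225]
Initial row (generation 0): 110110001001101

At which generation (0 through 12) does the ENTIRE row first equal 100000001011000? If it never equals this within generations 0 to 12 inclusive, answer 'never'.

Answer: 7

Derivation:
Gen 0: 110110001001101
Gen 1 (rule 26): 100101010111000
Gen 2 (rule 225): 000010101011011
Gen 3 (rule 26): 000100000010010
Gen 4 (rule 225): 110001111000000
Gen 5 (rule 26): 101011000100000
Gen 6 (rule 225): 010101010001111
Gen 7 (rule 26): 100000001011000
Gen 8 (rule 225): 001111100101011
Gen 9 (rule 26): 011000011000010
Gen 10 (rule 225): 001011001011000
Gen 11 (rule 26): 010010110010100
Gen 12 (rule 225): 000001010001001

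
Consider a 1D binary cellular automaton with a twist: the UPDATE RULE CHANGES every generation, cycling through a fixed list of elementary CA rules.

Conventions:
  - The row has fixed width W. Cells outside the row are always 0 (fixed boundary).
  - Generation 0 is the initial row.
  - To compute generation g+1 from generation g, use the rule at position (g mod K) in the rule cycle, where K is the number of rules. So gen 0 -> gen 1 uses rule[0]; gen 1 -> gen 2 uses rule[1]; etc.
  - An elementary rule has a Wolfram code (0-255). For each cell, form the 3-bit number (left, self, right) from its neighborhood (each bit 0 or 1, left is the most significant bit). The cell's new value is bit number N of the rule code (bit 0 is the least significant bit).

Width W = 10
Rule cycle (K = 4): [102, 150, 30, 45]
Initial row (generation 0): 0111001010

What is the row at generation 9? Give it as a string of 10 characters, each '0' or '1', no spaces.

Answer: 1011100100

Derivation:
Gen 0: 0111001010
Gen 1 (rule 102): 1001011110
Gen 2 (rule 150): 1111001101
Gen 3 (rule 30): 1000111001
Gen 4 (rule 45): 1010100001
Gen 5 (rule 102): 1111100011
Gen 6 (rule 150): 0111010100
Gen 7 (rule 30): 1100010110
Gen 8 (rule 45): 1001011100
Gen 9 (rule 102): 1011100100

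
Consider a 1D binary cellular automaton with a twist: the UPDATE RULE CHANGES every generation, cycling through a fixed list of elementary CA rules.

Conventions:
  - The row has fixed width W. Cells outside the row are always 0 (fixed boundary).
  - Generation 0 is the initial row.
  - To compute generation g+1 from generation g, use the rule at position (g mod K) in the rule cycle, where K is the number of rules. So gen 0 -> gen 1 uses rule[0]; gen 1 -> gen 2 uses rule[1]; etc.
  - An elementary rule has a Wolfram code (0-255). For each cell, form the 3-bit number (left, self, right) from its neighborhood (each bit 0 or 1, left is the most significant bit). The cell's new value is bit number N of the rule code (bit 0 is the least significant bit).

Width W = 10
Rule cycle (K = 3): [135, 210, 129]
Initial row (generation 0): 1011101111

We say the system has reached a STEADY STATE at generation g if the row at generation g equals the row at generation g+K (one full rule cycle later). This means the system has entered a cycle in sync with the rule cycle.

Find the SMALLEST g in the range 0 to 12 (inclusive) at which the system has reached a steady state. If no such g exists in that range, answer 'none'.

Gen 0: 1011101111
Gen 1 (rule 135): 1001000110
Gen 2 (rule 210): 0110101011
Gen 3 (rule 129): 0000000000
Gen 4 (rule 135): 1111111111
Gen 5 (rule 210): 0111111111
Gen 6 (rule 129): 0011111110
Gen 7 (rule 135): 1101111100
Gen 8 (rule 210): 0100111110
Gen 9 (rule 129): 0000011100
Gen 10 (rule 135): 1111101001
Gen 11 (rule 210): 0111100110
Gen 12 (rule 129): 0011000000
Gen 13 (rule 135): 1100011111
Gen 14 (rule 210): 0110101111
Gen 15 (rule 129): 0000000110

Answer: none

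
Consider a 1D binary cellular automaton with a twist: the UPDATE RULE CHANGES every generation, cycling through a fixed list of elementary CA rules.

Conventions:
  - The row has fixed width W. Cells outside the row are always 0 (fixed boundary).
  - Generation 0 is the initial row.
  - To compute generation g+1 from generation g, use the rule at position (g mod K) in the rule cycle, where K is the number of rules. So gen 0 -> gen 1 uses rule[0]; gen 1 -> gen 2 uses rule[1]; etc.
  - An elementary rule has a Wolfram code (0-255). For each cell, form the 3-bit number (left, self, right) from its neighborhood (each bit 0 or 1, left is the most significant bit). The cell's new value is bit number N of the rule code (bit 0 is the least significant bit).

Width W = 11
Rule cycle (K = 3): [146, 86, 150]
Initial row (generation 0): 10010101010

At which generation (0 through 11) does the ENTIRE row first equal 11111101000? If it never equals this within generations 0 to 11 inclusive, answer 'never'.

Gen 0: 10010101010
Gen 1 (rule 146): 01100000001
Gen 2 (rule 86): 10110000011
Gen 3 (rule 150): 10001000100
Gen 4 (rule 146): 01010101010
Gen 5 (rule 86): 11010101011
Gen 6 (rule 150): 00010101000
Gen 7 (rule 146): 00100000100
Gen 8 (rule 86): 01110001110
Gen 9 (rule 150): 10101010101
Gen 10 (rule 146): 00000000000
Gen 11 (rule 86): 00000000000

Answer: never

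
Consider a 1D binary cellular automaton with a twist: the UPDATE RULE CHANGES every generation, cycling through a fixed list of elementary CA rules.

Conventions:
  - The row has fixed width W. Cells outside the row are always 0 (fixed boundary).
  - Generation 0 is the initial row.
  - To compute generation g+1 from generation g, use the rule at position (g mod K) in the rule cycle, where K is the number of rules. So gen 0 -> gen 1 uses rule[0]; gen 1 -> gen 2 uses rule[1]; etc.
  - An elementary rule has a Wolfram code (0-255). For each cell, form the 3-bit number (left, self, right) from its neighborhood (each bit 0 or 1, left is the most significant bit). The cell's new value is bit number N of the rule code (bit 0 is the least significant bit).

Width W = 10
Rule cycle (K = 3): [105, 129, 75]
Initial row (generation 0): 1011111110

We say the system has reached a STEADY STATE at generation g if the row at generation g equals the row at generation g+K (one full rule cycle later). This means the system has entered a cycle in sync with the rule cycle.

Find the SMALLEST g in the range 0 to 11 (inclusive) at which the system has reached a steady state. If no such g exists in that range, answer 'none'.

Gen 0: 1011111110
Gen 1 (rule 105): 0110000010
Gen 2 (rule 129): 0000111000
Gen 3 (rule 75): 1111101011
Gen 4 (rule 105): 1000110111
Gen 5 (rule 129): 0010000010
Gen 6 (rule 75): 1100111100
Gen 7 (rule 105): 1100100101
Gen 8 (rule 129): 0000000000
Gen 9 (rule 75): 1111111111
Gen 10 (rule 105): 1000000001
Gen 11 (rule 129): 0011111100
Gen 12 (rule 75): 1110000101
Gen 13 (rule 105): 1010110010
Gen 14 (rule 129): 0000000000

Answer: none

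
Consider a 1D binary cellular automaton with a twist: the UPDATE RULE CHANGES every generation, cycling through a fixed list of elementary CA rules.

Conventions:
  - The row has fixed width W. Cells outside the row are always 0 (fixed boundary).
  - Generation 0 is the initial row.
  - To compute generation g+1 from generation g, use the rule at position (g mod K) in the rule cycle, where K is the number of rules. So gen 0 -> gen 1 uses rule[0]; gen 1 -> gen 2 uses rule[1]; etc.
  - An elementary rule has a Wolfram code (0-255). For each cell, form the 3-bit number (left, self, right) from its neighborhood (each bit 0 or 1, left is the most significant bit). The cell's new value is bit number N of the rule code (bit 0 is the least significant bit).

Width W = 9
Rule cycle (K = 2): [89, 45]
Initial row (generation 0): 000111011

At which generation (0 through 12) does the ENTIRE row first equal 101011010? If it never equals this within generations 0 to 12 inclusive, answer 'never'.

Answer: 4

Derivation:
Gen 0: 000111011
Gen 1 (rule 89): 110101011
Gen 2 (rule 45): 101111110
Gen 3 (rule 89): 001000011
Gen 4 (rule 45): 101011010
Gen 5 (rule 89): 000011001
Gen 6 (rule 45): 111010001
Gen 7 (rule 89): 101001100
Gen 8 (rule 45): 111001001
Gen 9 (rule 89): 101100100
Gen 10 (rule 45): 111000101
Gen 11 (rule 89): 101110000
Gen 12 (rule 45): 111000111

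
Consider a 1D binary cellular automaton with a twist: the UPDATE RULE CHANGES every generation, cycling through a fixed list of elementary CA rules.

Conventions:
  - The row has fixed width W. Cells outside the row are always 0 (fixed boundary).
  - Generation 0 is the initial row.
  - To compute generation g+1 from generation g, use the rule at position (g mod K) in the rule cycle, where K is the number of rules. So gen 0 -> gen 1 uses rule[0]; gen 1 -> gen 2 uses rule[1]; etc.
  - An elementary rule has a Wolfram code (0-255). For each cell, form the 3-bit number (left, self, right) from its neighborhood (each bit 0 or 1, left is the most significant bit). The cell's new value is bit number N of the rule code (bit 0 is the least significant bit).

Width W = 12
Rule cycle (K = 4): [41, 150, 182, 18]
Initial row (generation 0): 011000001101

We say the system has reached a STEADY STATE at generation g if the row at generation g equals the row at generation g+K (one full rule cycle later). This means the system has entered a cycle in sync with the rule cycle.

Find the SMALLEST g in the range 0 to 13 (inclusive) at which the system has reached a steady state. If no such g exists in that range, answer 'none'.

Answer: 12

Derivation:
Gen 0: 011000001101
Gen 1 (rule 41): 010011101010
Gen 2 (rule 150): 111101001011
Gen 3 (rule 182): 011011111100
Gen 4 (rule 18): 100000000010
Gen 5 (rule 41): 001111111000
Gen 6 (rule 150): 010111110100
Gen 7 (rule 182): 111011101110
Gen 8 (rule 18): 000000000001
Gen 9 (rule 41): 111111111100
Gen 10 (rule 150): 011111111010
Gen 11 (rule 182): 101111110111
Gen 12 (rule 18): 000000000000
Gen 13 (rule 41): 111111111111
Gen 14 (rule 150): 011111111110
Gen 15 (rule 182): 101111111101
Gen 16 (rule 18): 000000000000
Gen 17 (rule 41): 111111111111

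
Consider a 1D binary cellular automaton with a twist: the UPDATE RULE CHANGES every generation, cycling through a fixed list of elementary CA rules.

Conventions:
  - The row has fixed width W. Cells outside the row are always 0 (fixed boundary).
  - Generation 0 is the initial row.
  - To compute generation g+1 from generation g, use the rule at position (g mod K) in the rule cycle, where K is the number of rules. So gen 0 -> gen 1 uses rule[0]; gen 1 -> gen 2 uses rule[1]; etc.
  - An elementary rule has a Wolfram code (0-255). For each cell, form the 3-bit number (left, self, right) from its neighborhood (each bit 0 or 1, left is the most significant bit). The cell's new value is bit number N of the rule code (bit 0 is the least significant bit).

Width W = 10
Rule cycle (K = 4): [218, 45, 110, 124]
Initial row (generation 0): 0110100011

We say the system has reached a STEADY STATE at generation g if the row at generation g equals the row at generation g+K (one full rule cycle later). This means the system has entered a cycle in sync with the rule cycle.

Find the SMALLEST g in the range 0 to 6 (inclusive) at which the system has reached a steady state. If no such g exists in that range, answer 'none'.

Answer: none

Derivation:
Gen 0: 0110100011
Gen 1 (rule 218): 1110010111
Gen 2 (rule 45): 1000011100
Gen 3 (rule 110): 1000110100
Gen 4 (rule 124): 1100111110
Gen 5 (rule 218): 1111111111
Gen 6 (rule 45): 1000000000
Gen 7 (rule 110): 1000000000
Gen 8 (rule 124): 1100000000
Gen 9 (rule 218): 1110000000
Gen 10 (rule 45): 1000111111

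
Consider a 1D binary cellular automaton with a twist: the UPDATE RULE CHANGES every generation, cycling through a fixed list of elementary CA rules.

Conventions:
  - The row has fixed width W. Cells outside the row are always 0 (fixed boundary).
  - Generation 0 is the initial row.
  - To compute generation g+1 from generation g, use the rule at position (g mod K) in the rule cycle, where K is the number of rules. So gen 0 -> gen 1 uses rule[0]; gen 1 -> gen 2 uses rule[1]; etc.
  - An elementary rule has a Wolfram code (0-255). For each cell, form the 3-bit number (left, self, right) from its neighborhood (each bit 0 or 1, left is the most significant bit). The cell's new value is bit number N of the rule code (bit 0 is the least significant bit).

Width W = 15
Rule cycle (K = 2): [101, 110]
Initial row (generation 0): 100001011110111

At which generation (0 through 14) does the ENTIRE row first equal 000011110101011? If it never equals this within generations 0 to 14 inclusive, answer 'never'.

Gen 0: 100001011110111
Gen 1 (rule 101): 101101100011001
Gen 2 (rule 110): 111111100111011
Gen 3 (rule 101): 000000100001101
Gen 4 (rule 110): 000001100011111
Gen 5 (rule 101): 111100101000001
Gen 6 (rule 110): 100101111000011
Gen 7 (rule 101): 100110001011001
Gen 8 (rule 110): 101110011111011
Gen 9 (rule 101): 110010000001101
Gen 10 (rule 110): 110110000011111
Gen 11 (rule 101): 011010111000001
Gen 12 (rule 110): 111111101000011
Gen 13 (rule 101): 000000111011001
Gen 14 (rule 110): 000001101111011

Answer: never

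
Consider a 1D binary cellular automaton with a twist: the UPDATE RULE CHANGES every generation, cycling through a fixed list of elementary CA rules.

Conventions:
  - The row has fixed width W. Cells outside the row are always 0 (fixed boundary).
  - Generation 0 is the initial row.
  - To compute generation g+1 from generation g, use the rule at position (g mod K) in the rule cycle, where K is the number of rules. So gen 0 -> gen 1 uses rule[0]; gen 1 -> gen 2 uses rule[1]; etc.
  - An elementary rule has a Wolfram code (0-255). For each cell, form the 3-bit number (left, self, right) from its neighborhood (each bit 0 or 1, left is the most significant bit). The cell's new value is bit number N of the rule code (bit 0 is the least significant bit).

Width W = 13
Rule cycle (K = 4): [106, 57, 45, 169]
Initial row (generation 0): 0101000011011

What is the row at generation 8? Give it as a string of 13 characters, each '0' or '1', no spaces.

Gen 0: 0101000011011
Gen 1 (rule 106): 1010000111111
Gen 2 (rule 57): 0101110100000
Gen 3 (rule 45): 0111001101111
Gen 4 (rule 169): 0110001011110
Gen 5 (rule 106): 1110010110010
Gen 6 (rule 57): 1001001101001
Gen 7 (rule 45): 1001001011001
Gen 8 (rule 169): 0000000110000

Answer: 0000000110000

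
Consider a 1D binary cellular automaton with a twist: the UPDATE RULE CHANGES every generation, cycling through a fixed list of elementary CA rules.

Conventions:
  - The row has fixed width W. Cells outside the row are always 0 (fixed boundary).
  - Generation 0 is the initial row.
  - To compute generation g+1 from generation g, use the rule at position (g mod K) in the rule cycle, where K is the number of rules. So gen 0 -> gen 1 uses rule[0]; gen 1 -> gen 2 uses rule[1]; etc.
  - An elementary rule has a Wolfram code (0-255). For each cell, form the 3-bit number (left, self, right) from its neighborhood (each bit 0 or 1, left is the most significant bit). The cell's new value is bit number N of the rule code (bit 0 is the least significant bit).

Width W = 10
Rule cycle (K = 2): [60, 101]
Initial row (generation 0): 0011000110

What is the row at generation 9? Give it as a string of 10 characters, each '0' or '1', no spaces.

Answer: 0100101101

Derivation:
Gen 0: 0011000110
Gen 1 (rule 60): 0010100101
Gen 2 (rule 101): 1011100111
Gen 3 (rule 60): 1110010100
Gen 4 (rule 101): 0010011101
Gen 5 (rule 60): 0011010011
Gen 6 (rule 101): 1001110001
Gen 7 (rule 60): 1101001001
Gen 8 (rule 101): 0111001001
Gen 9 (rule 60): 0100101101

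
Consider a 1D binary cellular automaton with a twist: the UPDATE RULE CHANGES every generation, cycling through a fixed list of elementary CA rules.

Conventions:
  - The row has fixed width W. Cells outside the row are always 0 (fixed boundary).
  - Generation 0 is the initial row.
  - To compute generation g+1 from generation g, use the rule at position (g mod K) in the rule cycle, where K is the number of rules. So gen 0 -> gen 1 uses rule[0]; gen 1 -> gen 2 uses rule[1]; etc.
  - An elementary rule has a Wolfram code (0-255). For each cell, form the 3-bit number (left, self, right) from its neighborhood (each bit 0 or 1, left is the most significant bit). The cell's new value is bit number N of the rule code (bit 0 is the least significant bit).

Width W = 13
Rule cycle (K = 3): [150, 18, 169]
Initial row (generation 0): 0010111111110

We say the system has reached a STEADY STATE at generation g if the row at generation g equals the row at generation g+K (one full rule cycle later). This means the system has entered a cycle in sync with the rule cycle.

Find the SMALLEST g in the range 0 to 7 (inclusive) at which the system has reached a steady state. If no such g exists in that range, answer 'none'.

Answer: 5

Derivation:
Gen 0: 0010111111110
Gen 1 (rule 150): 0110011111101
Gen 2 (rule 18): 1001100000000
Gen 3 (rule 169): 0001001111111
Gen 4 (rule 150): 0011110111110
Gen 5 (rule 18): 0100000000001
Gen 6 (rule 169): 0001111111100
Gen 7 (rule 150): 0010111111010
Gen 8 (rule 18): 0100000000001
Gen 9 (rule 169): 0001111111100
Gen 10 (rule 150): 0010111111010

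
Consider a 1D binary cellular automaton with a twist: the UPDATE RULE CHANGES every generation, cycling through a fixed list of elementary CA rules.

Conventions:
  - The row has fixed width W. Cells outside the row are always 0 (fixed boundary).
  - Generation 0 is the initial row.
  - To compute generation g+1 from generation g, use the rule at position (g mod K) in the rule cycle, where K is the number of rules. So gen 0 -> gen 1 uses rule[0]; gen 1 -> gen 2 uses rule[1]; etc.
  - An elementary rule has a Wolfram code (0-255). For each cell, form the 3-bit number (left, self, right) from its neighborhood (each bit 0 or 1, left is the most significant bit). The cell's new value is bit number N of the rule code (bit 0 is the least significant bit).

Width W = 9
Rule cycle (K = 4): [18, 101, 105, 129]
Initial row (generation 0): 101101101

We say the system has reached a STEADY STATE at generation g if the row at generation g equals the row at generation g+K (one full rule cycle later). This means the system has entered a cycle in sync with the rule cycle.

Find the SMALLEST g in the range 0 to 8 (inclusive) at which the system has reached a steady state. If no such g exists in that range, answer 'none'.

Answer: 5

Derivation:
Gen 0: 101101101
Gen 1 (rule 18): 000000000
Gen 2 (rule 101): 111111111
Gen 3 (rule 105): 100000001
Gen 4 (rule 129): 001111100
Gen 5 (rule 18): 010000010
Gen 6 (rule 101): 010111010
Gen 7 (rule 105): 001101100
Gen 8 (rule 129): 100000001
Gen 9 (rule 18): 010000010
Gen 10 (rule 101): 010111010
Gen 11 (rule 105): 001101100
Gen 12 (rule 129): 100000001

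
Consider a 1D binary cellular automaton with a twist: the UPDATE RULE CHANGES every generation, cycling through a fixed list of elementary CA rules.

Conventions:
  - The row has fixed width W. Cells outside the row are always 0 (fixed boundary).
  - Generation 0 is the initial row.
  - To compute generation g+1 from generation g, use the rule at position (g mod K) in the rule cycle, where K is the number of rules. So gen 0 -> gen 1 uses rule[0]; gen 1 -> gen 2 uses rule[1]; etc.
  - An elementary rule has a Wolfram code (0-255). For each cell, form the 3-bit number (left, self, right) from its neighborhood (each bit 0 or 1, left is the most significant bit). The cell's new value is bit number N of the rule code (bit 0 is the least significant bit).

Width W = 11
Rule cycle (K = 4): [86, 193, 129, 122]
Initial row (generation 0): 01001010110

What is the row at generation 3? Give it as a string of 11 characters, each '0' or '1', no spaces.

Answer: 00110011100

Derivation:
Gen 0: 01001010110
Gen 1 (rule 86): 11111010011
Gen 2 (rule 193): 01111000001
Gen 3 (rule 129): 00110011100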